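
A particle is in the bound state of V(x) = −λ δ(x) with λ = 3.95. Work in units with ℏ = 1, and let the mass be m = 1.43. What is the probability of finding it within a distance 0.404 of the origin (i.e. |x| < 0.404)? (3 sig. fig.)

P = 0.990

The normalised bound state is ψ = √κ e^{−κ|x|} with κ = mλ/ℏ² = 5.649.
P(|x| < d) = ∫_{−d}^{d} κ e^{−2κ|x|} dx = 1 − e^{−2κd} = 1 − e^{−4.564} = 0.9896.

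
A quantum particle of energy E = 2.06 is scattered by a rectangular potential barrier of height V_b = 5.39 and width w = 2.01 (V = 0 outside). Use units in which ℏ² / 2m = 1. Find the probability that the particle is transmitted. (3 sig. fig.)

Since E < V_b the interior solution is evanescent with decay constant κ = √(2m(V_b − E))/ℏ = 1.825.
κw = 3.668, sinh(κw) = 19.57.
Matching ψ, ψ′ at both faces gives T = [1 + V_b² sinh²(κw) / (4E(V_b − E))]⁻¹ = 1/406.6 = 0.00246.

T = 0.00246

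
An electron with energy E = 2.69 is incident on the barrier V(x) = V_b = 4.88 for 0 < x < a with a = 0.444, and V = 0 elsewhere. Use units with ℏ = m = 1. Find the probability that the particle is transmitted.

Since E < V_b the interior solution is evanescent with decay constant κ = √(2m(V_b − E))/ℏ = 2.093.
κa = 0.9292, sinh(κa) = 1.069.
Matching ψ, ψ′ at both faces gives T = [1 + V_b² sinh²(κa) / (4E(V_b − E))]⁻¹ = 1/2.155 = 0.464.

T = 0.464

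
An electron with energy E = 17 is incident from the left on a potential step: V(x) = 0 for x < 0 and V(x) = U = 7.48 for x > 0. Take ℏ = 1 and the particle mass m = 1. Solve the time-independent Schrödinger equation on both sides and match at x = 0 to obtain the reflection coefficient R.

R = 0.0207

On each side the TISE gives plane waves with k = √(2m(E − V))/ℏ: k₁ = √(2·1·17) = 5.831, k₂ = √(2·1·9.52) = 4.363.
Continuity of ψ and ψ′ at the step yields the reflection amplitude r = (k₁ − k₂)/(k₁ + k₂) = 0.1439; thus R = |r|² = 0.02072, T = 0.9793.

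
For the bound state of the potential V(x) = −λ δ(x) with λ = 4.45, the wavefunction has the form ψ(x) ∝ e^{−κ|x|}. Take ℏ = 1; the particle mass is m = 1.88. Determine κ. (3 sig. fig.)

κ = 8.37

Integrating the TISE across x = 0 gives the cusp condition ψ'(0⁺) − ψ'(0⁻) = −(2mλ/ℏ²)ψ(0).
With ψ ∝ e^{−κ|x|} this yields −2κ = −2mλ/ℏ², so κ = mλ/ℏ² = 8.366.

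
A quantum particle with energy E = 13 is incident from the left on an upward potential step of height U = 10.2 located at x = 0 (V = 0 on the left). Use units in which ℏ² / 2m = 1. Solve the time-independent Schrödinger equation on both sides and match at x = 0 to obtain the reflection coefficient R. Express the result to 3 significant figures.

R = 0.134

The wavenumbers are k₁ = √(2mE)/ℏ = 3.606 on the left and k₂ = √(2m(E − U))/ℏ = 1.673 on the right.
Matching ψ and ψ′ at x = 0 gives r = (k₁ − k₂)/(k₁ + k₂), so R = r² = 0.1340 and T = 1 − R = 0.8660.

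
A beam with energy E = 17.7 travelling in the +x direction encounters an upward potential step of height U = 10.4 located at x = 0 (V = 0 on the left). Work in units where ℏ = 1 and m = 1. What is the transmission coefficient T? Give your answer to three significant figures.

The wavenumbers are k₁ = √(2mE)/ℏ = 5.950 on the left and k₂ = √(2m(E − U))/ℏ = 3.821 on the right.
Continuity of ψ and ψ′ at the step yields the reflection amplitude r = (k₁ − k₂)/(k₁ + k₂) = 0.2179; thus R = |r|² = 0.04747, T = 0.9525.

T = 0.953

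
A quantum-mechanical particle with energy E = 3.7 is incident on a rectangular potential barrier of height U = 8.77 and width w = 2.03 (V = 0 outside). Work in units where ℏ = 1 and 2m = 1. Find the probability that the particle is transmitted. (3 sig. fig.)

Since E < U the interior solution is evanescent with decay constant κ = √(2m(U − E))/ℏ = 2.252.
κw = 4.571, sinh(κw) = 48.31.
The exact tunnelling result is T⁻¹ = 1 + U² sinh²(κw) / [4E(U − E)] = 2393, so T = 0.000418.

T = 0.000418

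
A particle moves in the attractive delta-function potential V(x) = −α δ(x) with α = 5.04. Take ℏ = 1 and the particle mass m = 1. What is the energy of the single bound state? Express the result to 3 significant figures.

E = -12.7

For x ≠ 0 the bound state is ψ ∝ e^{−κ|x|}; integrating the TISE across the delta gives the cusp condition 2κ = 2mα/ℏ², so κ = 5.040.
Then E = −ℏ²κ²/(2m) = −mα²/(2ℏ²) = -12.70.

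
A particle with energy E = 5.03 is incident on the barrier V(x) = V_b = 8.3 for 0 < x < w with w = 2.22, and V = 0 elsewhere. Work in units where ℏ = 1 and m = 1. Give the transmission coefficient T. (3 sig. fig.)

E < V_b: inside the barrier ψ ∝ e^{±κx} with κ = √(2m(V_b − E))/ℏ = 2.557.
κw = 5.677, sinh(κw) = 146.1.
The exact tunnelling result is T⁻¹ = 1 + V_b² sinh²(κw) / [4E(V_b − E)] = 22340, so T = 0.0000448.

T = 0.0000448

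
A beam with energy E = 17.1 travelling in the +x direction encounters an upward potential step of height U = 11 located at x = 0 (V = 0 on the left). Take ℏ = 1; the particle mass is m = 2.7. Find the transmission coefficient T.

T = 0.936

The wavenumbers are k₁ = √(2mE)/ℏ = 9.609 on the left and k₂ = √(2m(E − U))/ℏ = 5.739 on the right.
Matching ψ and ψ′ at x = 0 gives r = (k₁ − k₂)/(k₁ + k₂), so R = r² = 0.06357 and T = 1 − R = 0.9364.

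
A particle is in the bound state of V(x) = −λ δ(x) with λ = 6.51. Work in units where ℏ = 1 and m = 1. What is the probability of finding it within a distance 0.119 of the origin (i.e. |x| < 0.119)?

P = 0.788

The normalised bound state is ψ = √κ e^{−κ|x|} with κ = mλ/ℏ² = 6.510.
P(|x| < d) = ∫_{−d}^{d} κ e^{−2κ|x|} dx = 1 − e^{−2κd} = 1 − e^{−1.549} = 0.7876.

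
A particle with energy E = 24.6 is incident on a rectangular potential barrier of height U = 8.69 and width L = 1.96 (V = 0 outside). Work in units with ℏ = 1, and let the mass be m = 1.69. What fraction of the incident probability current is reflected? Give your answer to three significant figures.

E > U: inside the barrier k₂ = √(2m(E − U))/ℏ = 7.333, k₂L = 14.37.
Matching at both interfaces gives T⁻¹ = 1 + U² sin²(k₂L) / [4E(E − U)] = 1.046, hence T = 0.956.
R = 1 − T = 0.0436.

R = 0.0436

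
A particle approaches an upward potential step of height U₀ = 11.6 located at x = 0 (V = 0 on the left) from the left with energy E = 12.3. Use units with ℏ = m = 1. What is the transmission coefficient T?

T = 0.622

The wavenumbers are k₁ = √(2mE)/ℏ = 4.960 on the left and k₂ = √(2m(E − U₀))/ℏ = 1.183 on the right.
Matching ψ and ψ′ at x = 0 gives r = (k₁ − k₂)/(k₁ + k₂), so R = r² = 0.3780 and T = 1 − R = 0.6220.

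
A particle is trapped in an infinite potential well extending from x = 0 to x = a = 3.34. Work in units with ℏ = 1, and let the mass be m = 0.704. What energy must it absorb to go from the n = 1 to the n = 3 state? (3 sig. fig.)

ΔE = 5.03

E_n = n²π²ℏ²/(2ma²), so ΔE = (3² − 1²) π²ℏ²/(2ma²).
ΔE = 8 × π² / (2 × 0.704 × 3.34²) = 5.027.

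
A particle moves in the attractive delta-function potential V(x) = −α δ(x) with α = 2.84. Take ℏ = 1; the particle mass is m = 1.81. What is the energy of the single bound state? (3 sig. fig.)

E = -7.30

The bound state is ψ(x) = √κ e^{−κ|x|}. The derivative jump ψ'(0⁺) − ψ'(0⁻) = −(2mα/ℏ²)ψ(0) fixes κ = mα/ℏ² = 5.140.
Then E = −ℏ²κ²/(2m) = −mα²/(2ℏ²) = -7.299.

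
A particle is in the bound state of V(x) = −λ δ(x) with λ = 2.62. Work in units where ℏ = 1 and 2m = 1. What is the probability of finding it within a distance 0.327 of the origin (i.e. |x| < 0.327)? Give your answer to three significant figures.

P = 0.575

The normalised bound state is ψ = √κ e^{−κ|x|} with κ = mλ/ℏ² = 1.310.
P(|x| < d) = ∫_{−d}^{d} κ e^{−2κ|x|} dx = 1 − e^{−2κd} = 1 − e^{−0.8567} = 0.5755.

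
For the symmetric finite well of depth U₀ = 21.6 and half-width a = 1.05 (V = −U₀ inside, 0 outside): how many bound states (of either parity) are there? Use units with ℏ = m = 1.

The dimensionless depth is z₀ = a√(2mU₀)/ℏ = 1.05 × √(43.20) = 6.901.
The even/odd transcendental equations gain one root per π/2 in z₀, giving N = 1 + ⌊2z₀/π⌋ = 1 + ⌊4.394⌋ = 5.

N = 5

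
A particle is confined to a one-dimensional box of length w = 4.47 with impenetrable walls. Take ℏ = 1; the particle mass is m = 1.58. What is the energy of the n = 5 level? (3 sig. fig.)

Requiring ψ(0) = ψ(w) = 0 quantises k = nπ/w, hence E_n = ℏ²k²/2m = n²π²ℏ²/(2mw²).
E_5 = 5² × π² / (2 × 1.58 × 4.47²) = 3.908.

E = 3.91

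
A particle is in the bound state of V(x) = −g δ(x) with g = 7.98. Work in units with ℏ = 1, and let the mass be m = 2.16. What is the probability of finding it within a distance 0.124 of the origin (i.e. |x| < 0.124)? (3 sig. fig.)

P = 0.986

The normalised bound state is ψ = √κ e^{−κ|x|} with κ = mg/ℏ² = 17.24.
P(|x| < d) = ∫_{−d}^{d} κ e^{−2κ|x|} dx = 1 − e^{−2κd} = 1 − e^{−4.275} = 0.9861.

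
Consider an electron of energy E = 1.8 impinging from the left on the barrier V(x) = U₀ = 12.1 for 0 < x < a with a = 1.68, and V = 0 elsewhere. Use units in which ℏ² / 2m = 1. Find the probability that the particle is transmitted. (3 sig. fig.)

Since E < U₀ the interior solution is evanescent with decay constant κ = √(2m(U₀ − E))/ℏ = 3.209.
κa = 5.392, sinh(κa) = 109.8.
The exact tunnelling result is T⁻¹ = 1 + U₀² sinh²(κa) / [4E(U₀ − E)] = 23800, so T = 0.0000420.

T = 0.0000420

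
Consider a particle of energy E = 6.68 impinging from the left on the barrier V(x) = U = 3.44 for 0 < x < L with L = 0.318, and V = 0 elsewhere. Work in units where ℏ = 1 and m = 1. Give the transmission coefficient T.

E > U: inside the barrier k₂ = √(2m(E − U))/ℏ = 2.546, k₂L = 0.8095.
Matching at both interfaces gives T⁻¹ = 1 + U² sin²(k₂L) / [4E(E − U)] = 1.072, hence T = 0.933.

T = 0.933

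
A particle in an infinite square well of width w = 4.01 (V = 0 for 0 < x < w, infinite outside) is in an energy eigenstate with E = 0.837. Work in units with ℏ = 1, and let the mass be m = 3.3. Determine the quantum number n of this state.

n = 3

From E_n = n²π²ℏ²/(2mw²) invert to n = √(2mw²E)/(πℏ).
n = (4.01/π) × √(2 × 3.3 × 0.837) = 3.000 → n = 3.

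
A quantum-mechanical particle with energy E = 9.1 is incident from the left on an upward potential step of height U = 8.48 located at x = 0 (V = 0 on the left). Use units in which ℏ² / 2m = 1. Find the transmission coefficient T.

On each side the TISE gives plane waves with k = √(2m(E − V))/ℏ: k₁ = √(2·½·9.1) = 3.017, k₂ = √(2·½·0.62) = 0.7874.
Matching ψ and ψ′ at x = 0 gives r = (k₁ − k₂)/(k₁ + k₂), so R = r² = 0.3434 and T = 1 − R = 0.6566.

T = 0.657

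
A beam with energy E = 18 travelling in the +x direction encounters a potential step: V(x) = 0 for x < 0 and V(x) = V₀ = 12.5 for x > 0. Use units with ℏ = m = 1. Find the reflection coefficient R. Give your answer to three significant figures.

R = 0.0830

On each side the TISE gives plane waves with k = √(2m(E − V))/ℏ: k₁ = √(2·1·18) = 6.000, k₂ = √(2·1·5.5) = 3.317.
Continuity of ψ and ψ′ at the step yields the reflection amplitude r = (k₁ − k₂)/(k₁ + k₂) = 0.2880; thus R = |r|² = 0.08296, T = 0.9170.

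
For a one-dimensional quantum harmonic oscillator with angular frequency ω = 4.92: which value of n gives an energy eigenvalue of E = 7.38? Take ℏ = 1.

n = 1

E_n = ℏω(n + ½) ⇒ n = E/(ℏω) − ½ = 7.38/4.92 − 0.5 = 1.000 → n = 1.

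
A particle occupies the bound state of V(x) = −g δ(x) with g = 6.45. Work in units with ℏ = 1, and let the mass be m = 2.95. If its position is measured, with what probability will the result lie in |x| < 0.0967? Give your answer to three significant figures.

P = 0.975

The normalised bound state is ψ = √κ e^{−κ|x|} with κ = mg/ℏ² = 19.03.
P(|x| < d) = ∫_{−d}^{d} κ e^{−2κ|x|} dx = 1 − e^{−2κd} = 1 − e^{−3.680} = 0.9748.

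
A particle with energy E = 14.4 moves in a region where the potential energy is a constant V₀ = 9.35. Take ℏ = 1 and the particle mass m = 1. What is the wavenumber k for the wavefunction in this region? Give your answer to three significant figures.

k = 3.18

With E > V₀ the solution is oscillatory, ψ ∝ e^{±ikx} with k = √(2m(E − V₀))/ℏ.
k = √(2 × 1 × 5.05) = 3.178.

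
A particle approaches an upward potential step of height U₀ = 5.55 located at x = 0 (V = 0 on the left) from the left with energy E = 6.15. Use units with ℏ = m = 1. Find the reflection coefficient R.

R = 0.275

On each side the TISE gives plane waves with k = √(2m(E − V))/ℏ: k₁ = √(2·1·6.15) = 3.507, k₂ = √(2·1·0.6) = 1.095.
Continuity of ψ and ψ′ at the step yields the reflection amplitude r = (k₁ − k₂)/(k₁ + k₂) = 0.5240; thus R = |r|² = 0.2746, T = 0.7254.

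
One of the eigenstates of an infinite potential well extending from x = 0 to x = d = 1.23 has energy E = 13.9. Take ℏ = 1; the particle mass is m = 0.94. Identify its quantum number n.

n = 2

From E_n = n²π²ℏ²/(2md²) invert to n = √(2md²E)/(πℏ).
n = (1.23/π) × √(2 × 0.94 × 13.9) = 2.001 → n = 2.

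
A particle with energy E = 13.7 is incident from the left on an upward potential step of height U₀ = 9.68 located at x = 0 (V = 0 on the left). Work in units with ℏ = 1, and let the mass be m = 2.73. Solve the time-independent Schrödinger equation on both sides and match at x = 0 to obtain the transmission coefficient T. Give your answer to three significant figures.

On each side the TISE gives plane waves with k = √(2m(E − V))/ℏ: k₁ = √(2·2.73·13.7) = 8.649, k₂ = √(2·2.73·4.02) = 4.685.
Matching ψ and ψ′ at x = 0 gives r = (k₁ − k₂)/(k₁ + k₂), so R = r² = 0.08837 and T = 1 − R = 0.9116.

T = 0.912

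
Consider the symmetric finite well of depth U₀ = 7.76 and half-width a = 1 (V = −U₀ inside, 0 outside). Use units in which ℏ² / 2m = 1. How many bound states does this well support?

Define the well-strength parameter z₀ = (a/ℏ)√(2mU₀) = 1 × √(2·0.5·7.76) = 2.786.
The even/odd transcendental equations gain one root per π/2 in z₀, giving N = 1 + ⌊2z₀/π⌋ = 1 + ⌊1.773⌋ = 2.

N = 2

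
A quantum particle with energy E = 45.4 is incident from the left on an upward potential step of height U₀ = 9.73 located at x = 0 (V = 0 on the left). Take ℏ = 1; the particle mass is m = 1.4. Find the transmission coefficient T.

The wavenumbers are k₁ = √(2mE)/ℏ = 11.27 on the left and k₂ = √(2m(E − U₀))/ℏ = 9.994 on the right.
Matching ψ and ψ′ at x = 0 gives r = (k₁ − k₂)/(k₁ + k₂), so R = r² = 0.003627 and T = 1 − R = 0.9964.

T = 0.996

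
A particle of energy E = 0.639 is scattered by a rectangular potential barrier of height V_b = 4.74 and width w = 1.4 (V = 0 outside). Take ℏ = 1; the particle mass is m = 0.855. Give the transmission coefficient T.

Since E < V_b the interior solution is evanescent with decay constant κ = √(2m(V_b − E))/ℏ = 2.648.
κw = 3.707, sinh(κw) = 20.36.
Matching ψ, ψ′ at both faces gives T = [1 + V_b² sinh²(κw) / (4E(V_b − E))]⁻¹ = 1/889.7 = 0.00112.

T = 0.00112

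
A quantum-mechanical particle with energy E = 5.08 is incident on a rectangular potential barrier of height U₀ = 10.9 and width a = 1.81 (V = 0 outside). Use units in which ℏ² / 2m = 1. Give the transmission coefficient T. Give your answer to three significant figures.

Since E < U₀ the interior solution is evanescent with decay constant κ = √(2m(U₀ − E))/ℏ = 2.412.
κa = 4.367, sinh(κa) = 39.38.
Matching ψ, ψ′ at both faces gives T = [1 + U₀² sinh²(κa) / (4E(U₀ − E))]⁻¹ = 1/1559 = 0.000641.

T = 0.000641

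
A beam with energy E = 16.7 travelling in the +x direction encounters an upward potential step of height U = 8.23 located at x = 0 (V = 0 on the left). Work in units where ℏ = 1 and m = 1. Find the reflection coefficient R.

R = 0.0283

On each side the TISE gives plane waves with k = √(2m(E − V))/ℏ: k₁ = √(2·1·16.7) = 5.779, k₂ = √(2·1·8.47) = 4.116.
Continuity of ψ and ψ′ at the step yields the reflection amplitude r = (k₁ − k₂)/(k₁ + k₂) = 0.1681; thus R = |r|² = 0.02826, T = 0.9717.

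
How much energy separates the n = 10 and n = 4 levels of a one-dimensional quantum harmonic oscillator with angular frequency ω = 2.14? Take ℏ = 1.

ΔE = 12.8

E_n = ℏω(n + ½), so ΔE = (10 − 4) ℏω = 6 × 2.14 = 12.84.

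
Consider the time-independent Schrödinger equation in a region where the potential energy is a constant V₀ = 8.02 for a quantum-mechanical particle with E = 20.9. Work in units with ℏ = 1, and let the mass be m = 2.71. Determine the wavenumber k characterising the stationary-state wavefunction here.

k = 8.36

With E > V₀ the solution is oscillatory, ψ ∝ e^{±ikx} with k = √(2m(E − V₀))/ℏ.
k = √(2 × 2.71 × 12.88) = 8.355.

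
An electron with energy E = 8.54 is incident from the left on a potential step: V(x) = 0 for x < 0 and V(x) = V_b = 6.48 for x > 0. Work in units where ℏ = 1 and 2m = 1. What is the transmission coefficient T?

T = 0.884

The wavenumbers are k₁ = √(2mE)/ℏ = 2.922 on the left and k₂ = √(2m(E − V_b))/ℏ = 1.435 on the right.
Matching ψ and ψ′ at x = 0 gives r = (k₁ − k₂)/(k₁ + k₂), so R = r² = 0.1165 and T = 1 − R = 0.8835.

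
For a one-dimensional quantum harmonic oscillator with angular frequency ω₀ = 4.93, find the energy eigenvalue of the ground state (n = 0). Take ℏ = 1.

Using E_n = (n + ½)ℏω₀: E_0 = 0.5 × 4.93 = 2.465.

E = 2.47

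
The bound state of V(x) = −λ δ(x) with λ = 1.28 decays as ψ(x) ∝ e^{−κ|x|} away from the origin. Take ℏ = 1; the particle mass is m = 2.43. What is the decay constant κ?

Integrate −(ℏ²/2m)ψ'' − λδ(x)ψ = Eψ from −ε to +ε: the ψ'' term gives ψ'(0⁺) − ψ'(0⁻) and the δ term gives −(2mλ/ℏ²)ψ(0).
With ψ ∝ e^{−κ|x|} this yields −2κ = −2mλ/ℏ², so κ = mλ/ℏ² = 3.110.

κ = 3.11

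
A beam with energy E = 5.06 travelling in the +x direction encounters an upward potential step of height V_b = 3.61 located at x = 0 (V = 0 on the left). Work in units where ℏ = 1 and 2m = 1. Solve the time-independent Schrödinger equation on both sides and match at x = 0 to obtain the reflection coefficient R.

R = 0.0916

The wavenumbers are k₁ = √(2mE)/ℏ = 2.249 on the left and k₂ = √(2m(E − V_b))/ℏ = 1.204 on the right.
Matching ψ and ψ′ at x = 0 gives r = (k₁ − k₂)/(k₁ + k₂), so R = r² = 0.09161 and T = 1 − R = 0.9084.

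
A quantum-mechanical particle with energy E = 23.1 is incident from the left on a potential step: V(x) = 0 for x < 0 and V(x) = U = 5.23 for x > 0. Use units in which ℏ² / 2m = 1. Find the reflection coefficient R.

The wavenumbers are k₁ = √(2mE)/ℏ = 4.806 on the left and k₂ = √(2m(E − U))/ℏ = 4.227 on the right.
Matching ψ and ψ′ at x = 0 gives r = (k₁ − k₂)/(k₁ + k₂), so R = r² = 0.004107 and T = 1 − R = 0.9959.

R = 0.00411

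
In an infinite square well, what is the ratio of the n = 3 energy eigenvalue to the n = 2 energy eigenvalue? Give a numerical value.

E_n = n²π²ℏ²/(2mL²) so the ratio is n₂²/n₁² = 9/4 = 2.25.

2.25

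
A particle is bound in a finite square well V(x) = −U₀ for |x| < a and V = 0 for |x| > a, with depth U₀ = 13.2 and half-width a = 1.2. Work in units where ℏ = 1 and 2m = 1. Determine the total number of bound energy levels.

N = 3

Define the well-strength parameter z₀ = (a/ℏ)√(2mU₀) = 1.2 × √(2·0.5·13.2) = 4.360.
The even/odd transcendental equations gain one root per π/2 in z₀, giving N = 1 + ⌊2z₀/π⌋ = 1 + ⌊2.776⌋ = 3.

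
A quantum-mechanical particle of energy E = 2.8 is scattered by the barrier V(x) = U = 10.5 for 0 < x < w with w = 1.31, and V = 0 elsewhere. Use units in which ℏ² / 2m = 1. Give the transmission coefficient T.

T = 0.00218

E < U: inside the barrier ψ ∝ e^{±κx} with κ = √(2m(U − E))/ℏ = 2.775.
κw = 3.635, sinh(κw) = 18.94.
Matching ψ, ψ′ at both faces gives T = [1 + U² sinh²(κw) / (4E(U − E))]⁻¹ = 1/459.6 = 0.00218.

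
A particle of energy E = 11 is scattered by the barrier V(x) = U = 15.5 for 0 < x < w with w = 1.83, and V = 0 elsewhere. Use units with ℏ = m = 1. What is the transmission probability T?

T = 0.0000562

E < U: inside the barrier ψ ∝ e^{±κx} with κ = √(2m(U − E))/ℏ = 3.000.
κw = 5.490, sinh(κw) = 121.1.
Matching ψ, ψ′ at both faces gives T = [1 + U² sinh²(κw) / (4E(U − E))]⁻¹ = 1/17800 = 0.0000562.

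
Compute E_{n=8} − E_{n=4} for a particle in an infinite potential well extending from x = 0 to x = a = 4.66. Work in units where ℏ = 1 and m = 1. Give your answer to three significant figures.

ΔE = 10.9

E_n = n²π²ℏ²/(2ma²), so ΔE = (8² − 4²) π²ℏ²/(2ma²).
ΔE = 48 × π² / (2 × 1 × 4.66²) = 10.91.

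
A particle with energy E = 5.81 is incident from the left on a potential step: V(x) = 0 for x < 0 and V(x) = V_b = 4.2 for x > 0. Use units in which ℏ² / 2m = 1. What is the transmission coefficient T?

T = 0.904

On each side the TISE gives plane waves with k = √(2m(E − V))/ℏ: k₁ = √(2·½·5.81) = 2.410, k₂ = √(2·½·1.61) = 1.269.
Matching ψ and ψ′ at x = 0 gives r = (k₁ − k₂)/(k₁ + k₂), so R = r² = 0.09626 and T = 1 − R = 0.9037.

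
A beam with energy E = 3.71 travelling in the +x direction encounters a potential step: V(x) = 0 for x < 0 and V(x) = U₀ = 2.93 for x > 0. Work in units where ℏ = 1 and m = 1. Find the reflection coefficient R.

R = 0.138

On each side the TISE gives plane waves with k = √(2m(E − V))/ℏ: k₁ = √(2·1·3.71) = 2.724, k₂ = √(2·1·0.78) = 1.249.
Continuity of ψ and ψ′ at the step yields the reflection amplitude r = (k₁ − k₂)/(k₁ + k₂) = 0.3713; thus R = |r|² = 0.1378, T = 0.8622.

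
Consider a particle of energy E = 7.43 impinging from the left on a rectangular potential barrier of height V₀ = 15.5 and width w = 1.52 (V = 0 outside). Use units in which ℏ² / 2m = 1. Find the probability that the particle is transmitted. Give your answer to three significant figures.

T = 0.000709

E < V₀: inside the barrier ψ ∝ e^{±κx} with κ = √(2m(V₀ − E))/ℏ = 2.841.
κw = 4.318, sinh(κw) = 37.51.
Matching ψ, ψ′ at both faces gives T = [1 + V₀² sinh²(κw) / (4E(V₀ − E))]⁻¹ = 1/1411 = 0.000709.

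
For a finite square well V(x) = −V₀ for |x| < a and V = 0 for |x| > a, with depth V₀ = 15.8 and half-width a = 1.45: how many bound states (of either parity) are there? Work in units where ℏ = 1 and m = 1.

N = 6

The dimensionless depth is z₀ = a√(2mV₀)/ℏ = 1.45 × √(31.60) = 8.151.
A new bound state (alternating even/odd) appears each time z₀ passes a multiple of π/2, so N = ⌊2z₀/π⌋ + 1 = ⌊5.189⌋ + 1 = 6.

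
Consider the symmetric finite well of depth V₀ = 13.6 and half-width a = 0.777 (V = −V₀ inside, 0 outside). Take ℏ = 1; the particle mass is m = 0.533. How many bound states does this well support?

Define the well-strength parameter z₀ = (a/ℏ)√(2mV₀) = 0.777 × √(2·0.533·13.6) = 2.958.
The even/odd transcendental equations gain one root per π/2 in z₀, giving N = 1 + ⌊2z₀/π⌋ = 1 + ⌊1.883⌋ = 2.

N = 2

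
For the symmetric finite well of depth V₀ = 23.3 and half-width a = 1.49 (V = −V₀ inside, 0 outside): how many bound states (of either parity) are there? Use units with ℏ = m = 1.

The dimensionless depth is z₀ = a√(2mV₀)/ℏ = 1.49 × √(46.60) = 10.17.
A new bound state (alternating even/odd) appears each time z₀ passes a multiple of π/2, so N = ⌊2z₀/π⌋ + 1 = ⌊6.475⌋ + 1 = 7.

N = 7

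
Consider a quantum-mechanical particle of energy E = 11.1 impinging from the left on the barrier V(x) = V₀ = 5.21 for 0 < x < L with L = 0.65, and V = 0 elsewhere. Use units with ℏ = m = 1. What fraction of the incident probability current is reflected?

E > V₀: inside the barrier k₂ = √(2m(E − V₀))/ℏ = 3.432, k₂L = 2.231.
Matching at both interfaces gives T⁻¹ = 1 + V₀² sin²(k₂L) / [4E(E − V₀)] = 1.065, hence T = 0.939.
R = 1 − T = 0.0608.

R = 0.0608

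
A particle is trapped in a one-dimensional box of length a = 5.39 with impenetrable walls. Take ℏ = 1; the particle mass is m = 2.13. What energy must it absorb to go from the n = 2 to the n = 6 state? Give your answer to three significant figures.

E_n = n²π²ℏ²/(2ma²), so ΔE = (6² − 2²) π²ℏ²/(2ma²).
ΔE = 32 × π² / (2 × 2.13 × 5.39²) = 2.552.

ΔE = 2.55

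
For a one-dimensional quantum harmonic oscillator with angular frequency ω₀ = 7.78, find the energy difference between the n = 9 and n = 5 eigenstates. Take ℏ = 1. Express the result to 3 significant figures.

E_n = ℏω₀(n + ½), so ΔE = (9 − 5) ℏω₀ = 4 × 7.78 = 31.12.

ΔE = 31.1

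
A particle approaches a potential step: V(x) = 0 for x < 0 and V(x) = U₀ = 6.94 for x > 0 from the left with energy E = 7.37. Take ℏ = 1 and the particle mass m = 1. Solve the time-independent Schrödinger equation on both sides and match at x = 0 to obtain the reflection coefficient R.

R = 0.373

On each side the TISE gives plane waves with k = √(2m(E − V))/ℏ: k₁ = √(2·1·7.37) = 3.839, k₂ = √(2·1·0.43) = 0.9274.
Matching ψ and ψ′ at x = 0 gives r = (k₁ − k₂)/(k₁ + k₂), so R = r² = 0.3732 and T = 1 − R = 0.6268.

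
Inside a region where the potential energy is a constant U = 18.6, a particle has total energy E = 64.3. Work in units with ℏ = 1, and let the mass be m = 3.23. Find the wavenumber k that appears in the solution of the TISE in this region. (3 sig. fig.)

With E > U the solution is oscillatory, ψ ∝ e^{±ikx} with k = √(2m(E − U))/ℏ.
k = √(2 × 3.23 × 45.7) = 17.18.

k = 17.2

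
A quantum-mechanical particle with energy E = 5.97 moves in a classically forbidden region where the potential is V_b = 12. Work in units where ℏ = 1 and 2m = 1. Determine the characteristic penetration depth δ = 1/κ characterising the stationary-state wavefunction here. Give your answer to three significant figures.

Since E < V_b the TISE in this region is ψ'' = κ²ψ with κ = √(2m(V_b − E))/ℏ.
κ = √(2 × 0.5 × 6.03) = 2.456. The penetration depth is δ = 1/κ = 0.407.

δ = 0.407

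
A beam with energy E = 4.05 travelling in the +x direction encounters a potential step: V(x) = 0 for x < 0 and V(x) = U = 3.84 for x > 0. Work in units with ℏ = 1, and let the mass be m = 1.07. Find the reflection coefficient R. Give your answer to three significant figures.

The wavenumbers are k₁ = √(2mE)/ℏ = 2.944 on the left and k₂ = √(2m(E − U))/ℏ = 0.6704 on the right.
Matching ψ and ψ′ at x = 0 gives r = (k₁ − k₂)/(k₁ + k₂), so R = r² = 0.3957 and T = 1 − R = 0.6043.

R = 0.396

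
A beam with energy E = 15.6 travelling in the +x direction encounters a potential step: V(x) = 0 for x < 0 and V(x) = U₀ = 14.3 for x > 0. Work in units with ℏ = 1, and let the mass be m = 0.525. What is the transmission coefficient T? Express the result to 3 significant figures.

The wavenumbers are k₁ = √(2mE)/ℏ = 4.047 on the left and k₂ = √(2m(E − U₀))/ℏ = 1.168 on the right.
Matching ψ and ψ′ at x = 0 gives r = (k₁ − k₂)/(k₁ + k₂), so R = r² = 0.3047 and T = 1 − R = 0.6953.

T = 0.695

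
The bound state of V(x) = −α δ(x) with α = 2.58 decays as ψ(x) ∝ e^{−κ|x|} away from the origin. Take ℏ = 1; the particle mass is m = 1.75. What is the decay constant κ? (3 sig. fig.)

κ = 4.52

Integrate −(ℏ²/2m)ψ'' − αδ(x)ψ = Eψ from −ε to +ε: the ψ'' term gives ψ'(0⁺) − ψ'(0⁻) and the δ term gives −(2mα/ℏ²)ψ(0).
With ψ ∝ e^{−κ|x|} this yields −2κ = −2mα/ℏ², so κ = mα/ℏ² = 4.515.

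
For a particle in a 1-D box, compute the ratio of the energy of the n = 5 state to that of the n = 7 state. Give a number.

E_n = n²π²ℏ²/(2mL²) so the ratio is n₂²/n₁² = 25/49 = 0.510204.

0.510204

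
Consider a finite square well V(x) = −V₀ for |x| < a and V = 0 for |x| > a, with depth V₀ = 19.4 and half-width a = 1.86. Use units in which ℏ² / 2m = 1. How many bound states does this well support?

Define the well-strength parameter z₀ = (a/ℏ)√(2mV₀) = 1.86 × √(2·0.5·19.4) = 8.192.
The even/odd transcendental equations gain one root per π/2 in z₀, giving N = 1 + ⌊2z₀/π⌋ = 1 + ⌊5.215⌋ = 6.

N = 6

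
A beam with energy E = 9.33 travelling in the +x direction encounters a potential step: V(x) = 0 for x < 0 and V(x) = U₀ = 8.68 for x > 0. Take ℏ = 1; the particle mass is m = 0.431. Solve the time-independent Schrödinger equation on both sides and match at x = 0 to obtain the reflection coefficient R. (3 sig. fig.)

R = 0.339

The wavenumbers are k₁ = √(2mE)/ℏ = 2.836 on the left and k₂ = √(2m(E − U₀))/ℏ = 0.7485 on the right.
Continuity of ψ and ψ′ at the step yields the reflection amplitude r = (k₁ − k₂)/(k₁ + k₂) = 0.5823; thus R = |r|² = 0.3391, T = 0.6609.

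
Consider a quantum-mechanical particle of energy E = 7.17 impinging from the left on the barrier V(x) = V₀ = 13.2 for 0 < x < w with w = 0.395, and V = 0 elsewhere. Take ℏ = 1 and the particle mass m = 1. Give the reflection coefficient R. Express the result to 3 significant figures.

Since E < V₀ the interior solution is evanescent with decay constant κ = √(2m(V₀ − E))/ℏ = 3.473.
κw = 1.372, sinh(κw) = 1.844.
Matching ψ, ψ′ at both faces gives T = [1 + V₀² sinh²(κw) / (4E(V₀ − E))]⁻¹ = 1/4.427 = 0.226.
R = 1 − T = 0.774.

R = 0.774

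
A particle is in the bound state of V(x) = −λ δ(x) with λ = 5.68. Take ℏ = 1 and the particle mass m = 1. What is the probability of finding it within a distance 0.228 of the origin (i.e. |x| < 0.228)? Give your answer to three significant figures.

P = 0.925

The normalised bound state is ψ = √κ e^{−κ|x|} with κ = mλ/ℏ² = 5.680.
P(|x| < d) = ∫_{−d}^{d} κ e^{−2κ|x|} dx = 1 − e^{−2κd} = 1 − e^{−2.590} = 0.9250.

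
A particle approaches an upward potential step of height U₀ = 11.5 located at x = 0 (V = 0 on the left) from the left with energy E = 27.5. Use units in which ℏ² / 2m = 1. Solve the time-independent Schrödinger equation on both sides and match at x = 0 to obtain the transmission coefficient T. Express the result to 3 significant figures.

On each side the TISE gives plane waves with k = √(2m(E − V))/ℏ: k₁ = √(2·½·27.5) = 5.244, k₂ = √(2·½·16) = 4.000.
Continuity of ψ and ψ′ at the step yields the reflection amplitude r = (k₁ − k₂)/(k₁ + k₂) = 0.1346; thus R = |r|² = 0.01811, T = 0.9819.

T = 0.982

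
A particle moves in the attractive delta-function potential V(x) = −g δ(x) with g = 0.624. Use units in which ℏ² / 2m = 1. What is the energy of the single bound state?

E = -0.0973

For x ≠ 0 the bound state is ψ ∝ e^{−κ|x|}; integrating the TISE across the delta gives the cusp condition 2κ = 2mg/ℏ², so κ = 0.3120.
Then E = −ℏ²κ²/(2m) = −mg²/(2ℏ²) = -0.09734.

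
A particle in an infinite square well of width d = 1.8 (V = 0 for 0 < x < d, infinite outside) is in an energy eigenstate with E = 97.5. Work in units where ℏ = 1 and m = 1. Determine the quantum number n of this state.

n = 8

From E_n = n²π²ℏ²/(2md²) invert to n = √(2md²E)/(πℏ).
n = (1.8/π) × √(2 × 1 × 97.5) = 8.001 → n = 8.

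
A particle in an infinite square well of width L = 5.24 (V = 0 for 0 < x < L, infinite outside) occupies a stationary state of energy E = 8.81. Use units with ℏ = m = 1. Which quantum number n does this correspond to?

n = 7

For an infinite well E_n = n²π²ℏ²/(2mL²), so n = (L/πℏ)√(2mE).
n = (5.24/π) × √(2 × 1 × 8.81) = 7.001 → n = 7.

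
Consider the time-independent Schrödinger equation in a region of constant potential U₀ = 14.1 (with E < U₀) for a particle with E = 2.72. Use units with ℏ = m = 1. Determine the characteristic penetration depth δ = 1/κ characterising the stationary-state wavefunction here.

Since E < U₀ the TISE in this region is ψ'' = κ²ψ with κ = √(2m(U₀ − E))/ℏ.
κ = √(2 × 1 × 11.38) = 4.771. The penetration depth is δ = 1/κ = 0.210.

δ = 0.210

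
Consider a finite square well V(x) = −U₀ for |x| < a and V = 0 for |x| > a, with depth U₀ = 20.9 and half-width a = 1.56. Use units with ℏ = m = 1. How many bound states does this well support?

N = 7

The dimensionless depth is z₀ = a√(2mU₀)/ℏ = 1.56 × √(41.80) = 10.09.
A new bound state (alternating even/odd) appears each time z₀ passes a multiple of π/2, so N = ⌊2z₀/π⌋ + 1 = ⌊6.421⌋ + 1 = 7.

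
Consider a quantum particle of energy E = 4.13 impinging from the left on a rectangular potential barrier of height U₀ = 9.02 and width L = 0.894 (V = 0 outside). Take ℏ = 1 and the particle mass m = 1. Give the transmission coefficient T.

T = 0.0147

Since E < U₀ the interior solution is evanescent with decay constant κ = √(2m(U₀ − E))/ℏ = 3.127.
κL = 2.796, sinh(κL) = 8.157.
The exact tunnelling result is T⁻¹ = 1 + U₀² sinh²(κL) / [4E(U₀ − E)] = 68.02, so T = 0.0147.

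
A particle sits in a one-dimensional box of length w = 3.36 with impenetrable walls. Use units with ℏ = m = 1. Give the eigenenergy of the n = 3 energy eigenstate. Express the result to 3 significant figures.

E = 3.93

Requiring ψ(0) = ψ(w) = 0 quantises k = nπ/w, hence E_n = ℏ²k²/2m = n²π²ℏ²/(2mw²).
E_3 = 3² × π² / (2 × 1 × 3.36²) = 3.934.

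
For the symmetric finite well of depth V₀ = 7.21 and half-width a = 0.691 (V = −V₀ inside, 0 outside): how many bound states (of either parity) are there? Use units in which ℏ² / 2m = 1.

N = 2

Define the well-strength parameter z₀ = (a/ℏ)√(2mV₀) = 0.691 × √(2·0.5·7.21) = 1.855.
A new bound state (alternating even/odd) appears each time z₀ passes a multiple of π/2, so N = ⌊2z₀/π⌋ + 1 = ⌊1.181⌋ + 1 = 2.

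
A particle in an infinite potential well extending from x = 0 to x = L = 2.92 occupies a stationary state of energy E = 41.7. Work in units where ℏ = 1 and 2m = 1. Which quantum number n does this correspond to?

From E_n = n²π²ℏ²/(2mL²) invert to n = √(2mL²E)/(πℏ).
n = (2.92/π) × √(2 × 0.5 × 41.7) = 6.002 → n = 6.

n = 6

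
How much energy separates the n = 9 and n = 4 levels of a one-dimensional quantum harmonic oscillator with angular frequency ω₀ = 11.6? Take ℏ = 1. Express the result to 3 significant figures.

E_n = ℏω₀(n + ½), so ΔE = (9 − 4) ℏω₀ = 5 × 11.6 = 58.00.

ΔE = 58.0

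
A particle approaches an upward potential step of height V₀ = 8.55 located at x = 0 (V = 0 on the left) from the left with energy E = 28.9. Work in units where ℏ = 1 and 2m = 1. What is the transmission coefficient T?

The wavenumbers are k₁ = √(2mE)/ℏ = 5.376 on the left and k₂ = √(2m(E − V₀))/ℏ = 4.511 on the right.
Matching ψ and ψ′ at x = 0 gives r = (k₁ − k₂)/(k₁ + k₂), so R = r² = 0.007650 and T = 1 − R = 0.9923.

T = 0.992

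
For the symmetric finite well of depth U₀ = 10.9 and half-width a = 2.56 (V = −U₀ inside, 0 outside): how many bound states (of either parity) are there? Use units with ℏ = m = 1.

Define the well-strength parameter z₀ = (a/ℏ)√(2mU₀) = 2.56 × √(2·1·10.9) = 11.95.
A new bound state (alternating even/odd) appears each time z₀ passes a multiple of π/2, so N = ⌊2z₀/π⌋ + 1 = ⌊7.609⌋ + 1 = 8.

N = 8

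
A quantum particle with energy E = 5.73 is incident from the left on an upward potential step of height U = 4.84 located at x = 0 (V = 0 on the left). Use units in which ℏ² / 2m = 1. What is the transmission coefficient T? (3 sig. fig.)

On each side the TISE gives plane waves with k = √(2m(E − V))/ℏ: k₁ = √(2·½·5.73) = 2.394, k₂ = √(2·½·0.89) = 0.9434.
Matching ψ and ψ′ at x = 0 gives r = (k₁ − k₂)/(k₁ + k₂), so R = r² = 0.1889 and T = 1 − R = 0.8111.

T = 0.811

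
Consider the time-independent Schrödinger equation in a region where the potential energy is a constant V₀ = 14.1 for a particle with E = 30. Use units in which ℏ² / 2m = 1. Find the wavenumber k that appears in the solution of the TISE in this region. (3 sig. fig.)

k = 3.99

With E > V₀ the solution is oscillatory, ψ ∝ e^{±ikx} with k = √(2m(E − V₀))/ℏ.
k = √(2 × 0.5 × 15.9) = 3.987.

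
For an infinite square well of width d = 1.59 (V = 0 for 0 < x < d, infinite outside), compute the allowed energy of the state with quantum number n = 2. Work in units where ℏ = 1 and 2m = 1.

Requiring ψ(0) = ψ(d) = 0 quantises k = nπ/d, hence E_n = ℏ²k²/2m = n²π²ℏ²/(2md²).
E_2 = 2² × π² / (2 × 0.5 × 1.59²) = 15.62.

E = 15.6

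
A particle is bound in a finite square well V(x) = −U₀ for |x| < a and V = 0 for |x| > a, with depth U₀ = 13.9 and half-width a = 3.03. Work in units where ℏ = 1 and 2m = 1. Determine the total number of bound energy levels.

N = 8

The dimensionless depth is z₀ = a√(2mU₀)/ℏ = 3.03 × √(13.90) = 11.30.
The even/odd transcendental equations gain one root per π/2 in z₀, giving N = 1 + ⌊2z₀/π⌋ = 1 + ⌊7.192⌋ = 8.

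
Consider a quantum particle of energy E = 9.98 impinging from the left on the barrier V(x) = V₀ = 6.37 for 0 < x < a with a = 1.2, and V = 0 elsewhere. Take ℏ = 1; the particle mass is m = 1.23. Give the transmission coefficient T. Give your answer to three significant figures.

E > V₀: inside the barrier k₂ = √(2m(E − V₀))/ℏ = 2.980, k₂a = 3.576.
T = [1 + V₀² sin²(k₂a) / (4E(E − V₀))]⁻¹ = 1/1.050 = 0.952.

T = 0.952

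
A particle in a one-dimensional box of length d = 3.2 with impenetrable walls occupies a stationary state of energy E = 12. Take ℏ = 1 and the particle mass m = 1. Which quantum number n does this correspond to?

From E_n = n²π²ℏ²/(2md²) invert to n = √(2md²E)/(πℏ).
n = (3.2/π) × √(2 × 1 × 12) = 4.990 → n = 5.

n = 5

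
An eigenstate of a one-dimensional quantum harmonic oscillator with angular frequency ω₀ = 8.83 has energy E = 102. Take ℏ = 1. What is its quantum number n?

E_n = ℏω₀(n + ½) ⇒ n = E/(ℏω₀) − ½ = 102/8.83 − 0.5 = 11.052 → n = 11.

n = 11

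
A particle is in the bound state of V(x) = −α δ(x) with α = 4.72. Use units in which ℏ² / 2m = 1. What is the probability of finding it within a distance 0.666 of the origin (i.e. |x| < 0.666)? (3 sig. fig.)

P = 0.957

The normalised bound state is ψ = √κ e^{−κ|x|} with κ = mα/ℏ² = 2.360.
P(|x| < d) = ∫_{−d}^{d} κ e^{−2κ|x|} dx = 1 − e^{−2κd} = 1 − e^{−3.144} = 0.9569.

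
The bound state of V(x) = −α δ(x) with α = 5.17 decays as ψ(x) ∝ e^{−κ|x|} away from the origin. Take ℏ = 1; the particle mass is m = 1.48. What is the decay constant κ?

κ = 7.65

Integrating the TISE across x = 0 gives the cusp condition ψ'(0⁺) − ψ'(0⁻) = −(2mα/ℏ²)ψ(0).
With ψ ∝ e^{−κ|x|} this yields −2κ = −2mα/ℏ², so κ = mα/ℏ² = 7.652.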